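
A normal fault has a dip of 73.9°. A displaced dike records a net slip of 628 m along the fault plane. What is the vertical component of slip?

throw = dip-slip × sin(dip) = 628 m × sin(73.9°) = 603 m

603 m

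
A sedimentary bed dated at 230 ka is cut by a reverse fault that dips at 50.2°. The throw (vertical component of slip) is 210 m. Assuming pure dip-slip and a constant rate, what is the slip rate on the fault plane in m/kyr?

1.19 m/kyr

dip-slip = throw / sin(dip) = 210 m / sin(50.2°) = 273.3 m
rate = 273.3 m / 230 ka = 0.00119 m/yr = 1.19 m/kyr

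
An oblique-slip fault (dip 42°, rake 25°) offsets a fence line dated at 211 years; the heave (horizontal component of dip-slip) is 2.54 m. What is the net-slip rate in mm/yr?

dip-slip = heave / cos(dip) = 2.54 / cos(42°) = 3.418 m
net slip = dip-slip / sin(rake) = 3.418 / sin(25°) = 8.087 m
rate = 8.087 m / 211 years = 0.0383 m/yr = 38.3 mm/yr

38.3 mm/yr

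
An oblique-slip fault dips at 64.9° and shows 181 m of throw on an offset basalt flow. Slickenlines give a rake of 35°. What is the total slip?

348 m

dip-slip = throw / sin(dip) = 181 / sin(64.9°) = 199.9 m
net slip = dip-slip / sin(rake) = 199.9 / sin(35°) = 348 m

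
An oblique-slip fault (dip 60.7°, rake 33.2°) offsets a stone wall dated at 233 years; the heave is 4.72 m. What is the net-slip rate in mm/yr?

75.6 mm/yr

dip-slip = heave / cos(dip) = 4.72 / cos(60.7°) = 9.645 m
net slip = dip-slip / sin(rake) = 9.645 / sin(33.2°) = 17.61 m
rate = 17.61 m / 233 years = 0.0756 m/yr = 75.6 mm/yr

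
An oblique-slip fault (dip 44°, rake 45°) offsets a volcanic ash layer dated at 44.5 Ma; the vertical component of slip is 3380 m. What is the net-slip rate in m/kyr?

0.155 m/kyr

dip-slip = throw / sin(dip) = 3380 / sin(44°) = 4866 m
net slip = dip-slip / sin(rake) = 4866 / sin(45°) = 6881 m
rate = 6881 m / 44.5 Ma = 0.000155 m/yr = 0.155 m/kyr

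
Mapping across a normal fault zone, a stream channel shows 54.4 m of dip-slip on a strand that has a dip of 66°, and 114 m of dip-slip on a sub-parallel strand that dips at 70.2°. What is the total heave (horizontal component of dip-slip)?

heave_A = 54.4 × cos(66°) = 22.13 m
heave_B = 114 × cos(70.2°) = 38.62 m
total = 22.13 + 38.62 = 60.7 m

60.7 m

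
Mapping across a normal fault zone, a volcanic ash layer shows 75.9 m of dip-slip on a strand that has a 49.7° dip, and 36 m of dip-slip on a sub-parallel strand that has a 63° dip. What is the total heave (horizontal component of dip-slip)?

heave_A = 75.9 × cos(49.7°) = 49.09 m
heave_B = 36 × cos(63°) = 16.34 m
total = 49.09 + 16.34 = 65.4 m

65.4 m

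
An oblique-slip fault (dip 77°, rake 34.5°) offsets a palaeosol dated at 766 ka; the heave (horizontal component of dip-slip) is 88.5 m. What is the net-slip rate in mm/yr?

0.907 mm/yr

dip-slip = heave / cos(dip) = 88.5 / cos(77°) = 393.4 m
net slip = dip-slip / sin(rake) = 393.4 / sin(34.5°) = 694.6 m
rate = 694.6 m / 766 ka = 0.000907 m/yr = 0.907 mm/yr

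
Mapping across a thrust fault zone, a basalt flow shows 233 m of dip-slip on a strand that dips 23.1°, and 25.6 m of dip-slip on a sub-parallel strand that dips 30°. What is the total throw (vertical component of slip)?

throw_A = 233 × sin(23.1°) = 91.41 m
throw_B = 25.6 × sin(30°) = 12.80 m
total = 91.41 + 12.80 = 104 m

104 m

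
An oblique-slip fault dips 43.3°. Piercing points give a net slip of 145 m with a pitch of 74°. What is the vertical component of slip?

dip-slip = net slip × sin(rake) = 145 m × sin(74°) = 139.4 m
throw = dip-slip × sin(dip) = 139.4 × sin(43.3°) = 95.6 m

95.6 m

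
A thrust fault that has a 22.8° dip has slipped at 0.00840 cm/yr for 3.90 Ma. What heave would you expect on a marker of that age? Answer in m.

302 m

dip-slip = rate × time = 0.00840 cm/yr × 3.90 Ma = 327.6 m
heave = dip-slip × cos(dip) = 327.6 × cos(22.8°) = 302 m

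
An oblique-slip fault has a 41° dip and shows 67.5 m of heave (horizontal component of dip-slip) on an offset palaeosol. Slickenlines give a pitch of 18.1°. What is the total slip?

288 m

dip-slip = heave / cos(dip) = 67.5 / cos(41°) = 89.44 m
net slip = dip-slip / sin(rake) = 89.44 / sin(18.1°) = 288 m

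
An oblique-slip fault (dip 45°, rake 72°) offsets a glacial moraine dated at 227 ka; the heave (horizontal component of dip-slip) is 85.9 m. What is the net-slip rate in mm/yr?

0.563 mm/yr

dip-slip = heave / cos(dip) = 85.9 / cos(45°) = 121.5 m
net slip = dip-slip / sin(rake) = 121.5 / sin(72°) = 127.7 m
rate = 127.7 m / 227 ka = 0.000563 m/yr = 0.563 mm/yr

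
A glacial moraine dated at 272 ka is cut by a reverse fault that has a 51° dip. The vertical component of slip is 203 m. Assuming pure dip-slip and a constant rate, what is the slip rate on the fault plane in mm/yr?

dip-slip = throw / sin(dip) = 203 m / sin(51°) = 261.2 m
rate = 261.2 m / 272 ka = 0.000960 m/yr = 0.960 mm/yr

0.960 mm/yr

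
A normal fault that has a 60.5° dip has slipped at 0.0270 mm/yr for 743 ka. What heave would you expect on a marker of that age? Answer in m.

9.88 m

dip-slip = rate × time = 0.0270 mm/yr × 743 ka = 20.06 m
heave = dip-slip × cos(dip) = 20.06 × cos(60.5°) = 9.88 m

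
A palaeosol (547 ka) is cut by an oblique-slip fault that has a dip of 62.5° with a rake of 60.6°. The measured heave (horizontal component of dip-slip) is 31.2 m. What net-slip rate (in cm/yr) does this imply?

dip-slip = heave / cos(dip) = 31.2 / cos(62.5°) = 67.57 m
net slip = dip-slip / sin(rake) = 67.57 / sin(60.6°) = 77.56 m
rate = 77.56 m / 547 ka = 0.000142 m/yr = 0.0142 cm/yr

0.0142 cm/yr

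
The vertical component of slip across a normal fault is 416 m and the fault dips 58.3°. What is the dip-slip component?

dip-slip = throw / sin(dip) = 416 / sin(58.3°) = 489 m

489 m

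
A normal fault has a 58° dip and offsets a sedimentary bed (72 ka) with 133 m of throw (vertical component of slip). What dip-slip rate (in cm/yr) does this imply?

dip-slip = throw / sin(dip) = 133 m / sin(58°) = 156.8 m
rate = 156.8 m / 72 ka = 0.00218 m/yr = 0.218 cm/yr

0.218 cm/yr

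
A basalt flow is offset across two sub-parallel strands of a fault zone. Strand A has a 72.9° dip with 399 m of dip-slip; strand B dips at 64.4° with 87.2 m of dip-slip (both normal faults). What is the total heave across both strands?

155 m

heave_A = 399 × cos(72.9°) = 117.3 m
heave_B = 87.2 × cos(64.4°) = 37.68 m
total = 117.3 + 37.68 = 155 m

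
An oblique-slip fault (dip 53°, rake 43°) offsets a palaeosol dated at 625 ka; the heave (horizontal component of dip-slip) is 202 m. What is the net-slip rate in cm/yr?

dip-slip = heave / cos(dip) = 202 / cos(53°) = 335.7 m
net slip = dip-slip / sin(rake) = 335.7 / sin(43°) = 492.2 m
rate = 492.2 m / 625 ka = 0.000787 m/yr = 0.0787 cm/yr

0.0787 cm/yr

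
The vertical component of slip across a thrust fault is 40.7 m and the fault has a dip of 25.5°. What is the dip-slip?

dip-slip = throw / sin(dip) = 40.7 / sin(25.5°) = 94.5 m

94.5 m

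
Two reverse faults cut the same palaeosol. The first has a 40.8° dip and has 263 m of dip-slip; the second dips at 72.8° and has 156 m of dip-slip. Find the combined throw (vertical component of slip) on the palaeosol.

321 m

throw_A = 263 × sin(40.8°) = 171.8 m
throw_B = 156 × sin(72.8°) = 149 m
total = 171.8 + 149 = 321 m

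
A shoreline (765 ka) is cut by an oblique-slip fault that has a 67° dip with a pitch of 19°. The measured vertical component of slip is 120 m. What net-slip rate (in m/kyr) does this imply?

0.523 m/kyr

dip-slip = throw / sin(dip) = 120 / sin(67°) = 130.4 m
net slip = dip-slip / sin(rake) = 130.4 / sin(19°) = 400.4 m
rate = 400.4 m / 765 ka = 0.000523 m/yr = 0.523 m/kyr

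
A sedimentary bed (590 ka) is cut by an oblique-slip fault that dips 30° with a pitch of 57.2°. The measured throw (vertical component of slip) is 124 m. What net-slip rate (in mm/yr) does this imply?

0.500 mm/yr

dip-slip = throw / sin(dip) = 124 / sin(30°) = 248 m
net slip = dip-slip / sin(rake) = 248 / sin(57.2°) = 295 m
rate = 295 m / 590 ka = 0.000500 m/yr = 0.500 mm/yr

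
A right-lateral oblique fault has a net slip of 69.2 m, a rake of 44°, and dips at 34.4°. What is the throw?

27.2 m

dip-slip = net slip × sin(rake) = 69.2 m × sin(44°) = 48.07 m
throw = dip-slip × sin(dip) = 48.07 × sin(34.4°) = 27.2 m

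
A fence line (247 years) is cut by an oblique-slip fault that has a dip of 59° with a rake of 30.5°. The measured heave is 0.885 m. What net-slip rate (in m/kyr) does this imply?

13.7 m/kyr

dip-slip = heave / cos(dip) = 0.885 / cos(59°) = 1.718 m
net slip = dip-slip / sin(rake) = 1.718 / sin(30.5°) = 3.386 m
rate = 3.386 m / 247 years = 0.0137 m/yr = 13.7 m/kyr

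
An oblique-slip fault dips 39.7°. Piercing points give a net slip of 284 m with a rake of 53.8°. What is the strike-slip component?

strike-slip = net slip × cos(rake) = 284 m × cos(53.8°) = 168 m

168 m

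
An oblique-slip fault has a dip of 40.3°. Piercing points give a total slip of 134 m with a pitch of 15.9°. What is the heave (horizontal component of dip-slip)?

28 m

dip-slip = net slip × sin(rake) = 134 m × sin(15.9°) = 36.71 m
heave = dip-slip × cos(dip) = 36.71 × cos(40.3°) = 28 m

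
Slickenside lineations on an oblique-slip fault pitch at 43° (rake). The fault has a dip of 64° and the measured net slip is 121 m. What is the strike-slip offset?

88.5 m

strike-slip = net slip × cos(rake) = 121 m × cos(43°) = 88.5 m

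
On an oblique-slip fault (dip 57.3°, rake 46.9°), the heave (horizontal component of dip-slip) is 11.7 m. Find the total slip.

dip-slip = heave / cos(dip) = 11.7 / cos(57.3°) = 21.66 m
net slip = dip-slip / sin(rake) = 21.66 / sin(46.9°) = 29.7 m

29.7 m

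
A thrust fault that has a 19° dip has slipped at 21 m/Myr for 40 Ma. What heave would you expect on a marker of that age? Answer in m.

794 m

dip-slip = rate × time = 21 m/Myr × 40 Ma = 840 m
heave = dip-slip × cos(dip) = 840 × cos(19°) = 794 m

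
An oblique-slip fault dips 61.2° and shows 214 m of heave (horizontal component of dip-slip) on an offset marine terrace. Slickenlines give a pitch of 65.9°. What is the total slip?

dip-slip = heave / cos(dip) = 214 / cos(61.2°) = 444.2 m
net slip = dip-slip / sin(rake) = 444.2 / sin(65.9°) = 487 m

487 m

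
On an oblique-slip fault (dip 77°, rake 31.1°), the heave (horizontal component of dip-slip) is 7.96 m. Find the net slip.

dip-slip = heave / cos(dip) = 7.96 / cos(77°) = 35.39 m
net slip = dip-slip / sin(rake) = 35.39 / sin(31.1°) = 68.5 m

68.5 m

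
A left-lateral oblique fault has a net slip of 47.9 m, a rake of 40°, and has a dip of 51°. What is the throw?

dip-slip = net slip × sin(rake) = 47.9 m × sin(40°) = 30.79 m
throw = dip-slip × sin(dip) = 30.79 × sin(51°) = 23.9 m

23.9 m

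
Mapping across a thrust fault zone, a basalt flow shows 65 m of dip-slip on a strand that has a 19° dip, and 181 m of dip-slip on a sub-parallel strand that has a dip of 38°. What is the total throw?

133 m

throw_A = 65 × sin(19°) = 21.16 m
throw_B = 181 × sin(38°) = 111.4 m
total = 21.16 + 111.4 = 133 m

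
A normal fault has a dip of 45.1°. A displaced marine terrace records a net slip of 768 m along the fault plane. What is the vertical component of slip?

throw = dip-slip × sin(dip) = 768 m × sin(45.1°) = 544 m

544 m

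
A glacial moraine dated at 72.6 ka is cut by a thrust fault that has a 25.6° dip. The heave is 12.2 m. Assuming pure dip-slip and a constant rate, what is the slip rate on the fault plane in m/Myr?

186 m/Myr

dip-slip = heave / cos(dip) = 12.2 m / cos(25.6°) = 13.53 m
rate = 13.53 m / 72.6 ka = 0.000186 m/yr = 186 m/Myr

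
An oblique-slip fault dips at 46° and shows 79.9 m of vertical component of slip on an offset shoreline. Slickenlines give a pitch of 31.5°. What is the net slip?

dip-slip = throw / sin(dip) = 79.9 / sin(46°) = 111.1 m
net slip = dip-slip / sin(rake) = 111.1 / sin(31.5°) = 213 m

213 m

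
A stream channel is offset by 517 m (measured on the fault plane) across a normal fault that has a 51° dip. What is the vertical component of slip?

402 m

throw = dip-slip × sin(dip) = 517 m × sin(51°) = 402 m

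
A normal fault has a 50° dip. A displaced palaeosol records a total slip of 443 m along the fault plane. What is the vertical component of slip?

throw = dip-slip × sin(dip) = 443 m × sin(50°) = 339 m

339 m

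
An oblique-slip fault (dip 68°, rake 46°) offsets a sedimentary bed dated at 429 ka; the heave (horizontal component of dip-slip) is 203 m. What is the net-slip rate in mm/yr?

1.76 mm/yr

dip-slip = heave / cos(dip) = 203 / cos(68°) = 541.9 m
net slip = dip-slip / sin(rake) = 541.9 / sin(46°) = 753.3 m
rate = 753.3 m / 429 ka = 0.00176 m/yr = 1.76 mm/yr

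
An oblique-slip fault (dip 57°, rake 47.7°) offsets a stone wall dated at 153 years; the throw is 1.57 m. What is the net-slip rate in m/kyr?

16.5 m/kyr

dip-slip = throw / sin(dip) = 1.57 / sin(57°) = 1.872 m
net slip = dip-slip / sin(rake) = 1.872 / sin(47.7°) = 2.531 m
rate = 2.531 m / 153 years = 0.0165 m/yr = 16.5 m/kyr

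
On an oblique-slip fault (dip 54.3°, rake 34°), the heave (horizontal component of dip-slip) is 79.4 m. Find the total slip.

dip-slip = heave / cos(dip) = 79.4 / cos(54.3°) = 136.1 m
net slip = dip-slip / sin(rake) = 136.1 / sin(34°) = 243 m

243 m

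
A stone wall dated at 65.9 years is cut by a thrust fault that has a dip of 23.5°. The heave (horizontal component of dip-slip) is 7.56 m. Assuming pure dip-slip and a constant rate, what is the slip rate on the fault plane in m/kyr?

125 m/kyr

dip-slip = heave / cos(dip) = 7.56 m / cos(23.5°) = 8.244 m
rate = 8.244 m / 65.9 years = 0.125 m/yr = 125 m/kyr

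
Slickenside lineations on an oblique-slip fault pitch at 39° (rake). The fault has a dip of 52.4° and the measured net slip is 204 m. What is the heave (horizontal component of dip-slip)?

dip-slip = net slip × sin(rake) = 204 m × sin(39°) = 128.4 m
heave = dip-slip × cos(dip) = 128.4 × cos(52.4°) = 78.3 m

78.3 m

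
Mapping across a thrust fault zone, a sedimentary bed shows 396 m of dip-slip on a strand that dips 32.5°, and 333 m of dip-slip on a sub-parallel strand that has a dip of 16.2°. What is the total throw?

throw_A = 396 × sin(32.5°) = 212.8 m
throw_B = 333 × sin(16.2°) = 92.90 m
total = 212.8 + 92.90 = 306 m

306 m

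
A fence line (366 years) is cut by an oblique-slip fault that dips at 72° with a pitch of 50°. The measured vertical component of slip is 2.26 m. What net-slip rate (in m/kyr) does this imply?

dip-slip = throw / sin(dip) = 2.26 / sin(72°) = 2.376 m
net slip = dip-slip / sin(rake) = 2.376 / sin(50°) = 3.102 m
rate = 3.102 m / 366 years = 0.00848 m/yr = 8.48 m/kyr

8.48 m/kyr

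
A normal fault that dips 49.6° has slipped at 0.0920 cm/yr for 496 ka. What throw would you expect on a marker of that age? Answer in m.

348 m

dip-slip = rate × time = 0.0920 cm/yr × 496 ka = 456.3 m
throw = dip-slip × sin(dip) = 456.3 × sin(49.6°) = 348 m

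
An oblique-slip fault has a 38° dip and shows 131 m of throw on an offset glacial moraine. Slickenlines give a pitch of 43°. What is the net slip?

dip-slip = throw / sin(dip) = 131 / sin(38°) = 212.8 m
net slip = dip-slip / sin(rake) = 212.8 / sin(43°) = 312 m

312 m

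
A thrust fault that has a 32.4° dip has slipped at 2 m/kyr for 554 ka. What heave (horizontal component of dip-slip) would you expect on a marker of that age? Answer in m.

936 m

dip-slip = rate × time = 2 m/kyr × 554 ka = 1108 m
heave = dip-slip × cos(dip) = 1108 × cos(32.4°) = 936 m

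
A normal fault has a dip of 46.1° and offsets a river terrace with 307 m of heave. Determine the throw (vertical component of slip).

319 m

throw = heave × tan(dip) = 307 × tan(46.1°) = 319 m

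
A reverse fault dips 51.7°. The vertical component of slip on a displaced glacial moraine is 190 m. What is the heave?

heave = throw / tan(dip) = 190 / tan(51.7°) = 150 m

150 m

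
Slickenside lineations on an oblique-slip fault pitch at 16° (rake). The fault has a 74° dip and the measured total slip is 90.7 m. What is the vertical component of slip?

dip-slip = net slip × sin(rake) = 90.7 m × sin(16°) = 25 m
throw = dip-slip × sin(dip) = 25 × sin(74°) = 24 m

24 m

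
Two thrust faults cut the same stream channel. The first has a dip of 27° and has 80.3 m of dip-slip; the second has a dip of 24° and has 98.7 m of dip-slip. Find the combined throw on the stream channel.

throw_A = 80.3 × sin(27°) = 36.46 m
throw_B = 98.7 × sin(24°) = 40.14 m
total = 36.46 + 40.14 = 76.6 m

76.6 m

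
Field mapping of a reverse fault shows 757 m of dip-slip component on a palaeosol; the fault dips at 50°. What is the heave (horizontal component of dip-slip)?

heave = dip-slip × cos(dip) = 757 m × cos(50°) = 487 m

487 m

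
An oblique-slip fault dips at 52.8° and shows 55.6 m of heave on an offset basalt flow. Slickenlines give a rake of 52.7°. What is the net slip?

116 m

dip-slip = heave / cos(dip) = 55.6 / cos(52.8°) = 91.96 m
net slip = dip-slip / sin(rake) = 91.96 / sin(52.7°) = 116 m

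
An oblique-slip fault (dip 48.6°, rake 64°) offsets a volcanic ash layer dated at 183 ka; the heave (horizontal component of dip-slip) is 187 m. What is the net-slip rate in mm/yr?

1.72 mm/yr

dip-slip = heave / cos(dip) = 187 / cos(48.6°) = 282.8 m
net slip = dip-slip / sin(rake) = 282.8 / sin(64°) = 314.6 m
rate = 314.6 m / 183 ka = 0.00172 m/yr = 1.72 mm/yr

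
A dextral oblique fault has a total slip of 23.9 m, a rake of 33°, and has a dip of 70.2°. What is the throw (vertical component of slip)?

12.2 m

dip-slip = net slip × sin(rake) = 23.9 m × sin(33°) = 13.02 m
throw = dip-slip × sin(dip) = 13.02 × sin(70.2°) = 12.2 m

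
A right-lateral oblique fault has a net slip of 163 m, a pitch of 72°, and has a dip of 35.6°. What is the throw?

dip-slip = net slip × sin(rake) = 163 m × sin(72°) = 155 m
throw = dip-slip × sin(dip) = 155 × sin(35.6°) = 90.2 m

90.2 m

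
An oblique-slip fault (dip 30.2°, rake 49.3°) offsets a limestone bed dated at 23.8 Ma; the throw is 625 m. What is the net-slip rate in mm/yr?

dip-slip = throw / sin(dip) = 625 / sin(30.2°) = 1242 m
net slip = dip-slip / sin(rake) = 1242 / sin(49.3°) = 1639 m
rate = 1639 m / 23.8 Ma = 0.0000689 m/yr = 0.0689 mm/yr

0.0689 mm/yr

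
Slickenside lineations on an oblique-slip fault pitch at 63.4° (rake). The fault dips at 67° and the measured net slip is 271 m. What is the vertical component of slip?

dip-slip = net slip × sin(rake) = 271 m × sin(63.4°) = 242.3 m
throw = dip-slip × sin(dip) = 242.3 × sin(67°) = 223 m

223 m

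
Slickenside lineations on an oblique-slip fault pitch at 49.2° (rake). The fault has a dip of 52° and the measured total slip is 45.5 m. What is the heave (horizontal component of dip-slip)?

dip-slip = net slip × sin(rake) = 45.5 m × sin(49.2°) = 34.44 m
heave = dip-slip × cos(dip) = 34.44 × cos(52°) = 21.2 m

21.2 m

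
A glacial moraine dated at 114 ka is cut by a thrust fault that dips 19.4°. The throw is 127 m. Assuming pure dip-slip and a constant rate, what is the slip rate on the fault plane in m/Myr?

dip-slip = throw / sin(dip) = 127 m / sin(19.4°) = 382.3 m
rate = 382.3 m / 114 ka = 0.00335 m/yr = 3350 m/Myr

3350 m/Myr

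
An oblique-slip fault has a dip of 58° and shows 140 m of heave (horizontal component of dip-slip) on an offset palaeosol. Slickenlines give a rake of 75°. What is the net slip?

274 m

dip-slip = heave / cos(dip) = 140 / cos(58°) = 264.2 m
net slip = dip-slip / sin(rake) = 264.2 / sin(75°) = 274 m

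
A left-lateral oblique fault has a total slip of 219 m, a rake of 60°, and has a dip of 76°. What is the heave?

dip-slip = net slip × sin(rake) = 219 m × sin(60°) = 189.7 m
heave = dip-slip × cos(dip) = 189.7 × cos(76°) = 45.9 m

45.9 m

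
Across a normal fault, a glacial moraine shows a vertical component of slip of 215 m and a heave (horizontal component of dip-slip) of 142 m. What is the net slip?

net slip = √(throw² + heave²) = √(215² + 142²) = 258 m

258 m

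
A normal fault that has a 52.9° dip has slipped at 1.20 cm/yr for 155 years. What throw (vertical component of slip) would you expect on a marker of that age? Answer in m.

dip-slip = rate × time = 1.20 cm/yr × 155 years = 1.860 m
throw = dip-slip × sin(dip) = 1.860 × sin(52.9°) = 1.48 m

1.48 m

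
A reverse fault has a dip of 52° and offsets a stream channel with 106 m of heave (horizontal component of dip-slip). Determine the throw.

throw = heave × tan(dip) = 106 × tan(52°) = 136 m

136 m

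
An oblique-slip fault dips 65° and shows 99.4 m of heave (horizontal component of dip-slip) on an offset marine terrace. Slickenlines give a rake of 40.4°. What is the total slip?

dip-slip = heave / cos(dip) = 99.4 / cos(65°) = 235.2 m
net slip = dip-slip / sin(rake) = 235.2 / sin(40.4°) = 363 m

363 m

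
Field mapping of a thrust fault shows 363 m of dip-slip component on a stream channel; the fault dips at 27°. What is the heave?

heave = dip-slip × cos(dip) = 363 m × cos(27°) = 323 m

323 m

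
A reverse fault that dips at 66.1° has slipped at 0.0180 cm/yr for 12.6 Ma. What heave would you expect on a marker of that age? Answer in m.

919 m

dip-slip = rate × time = 0.0180 cm/yr × 12.6 Ma = 2268 m
heave = dip-slip × cos(dip) = 2268 × cos(66.1°) = 919 m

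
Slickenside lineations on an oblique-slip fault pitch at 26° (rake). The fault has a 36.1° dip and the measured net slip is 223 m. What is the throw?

57.6 m

dip-slip = net slip × sin(rake) = 223 m × sin(26°) = 97.76 m
throw = dip-slip × sin(dip) = 97.76 × sin(36.1°) = 57.6 m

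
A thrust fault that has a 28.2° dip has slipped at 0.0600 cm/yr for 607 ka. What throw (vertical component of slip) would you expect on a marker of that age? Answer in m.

172 m

dip-slip = rate × time = 0.0600 cm/yr × 607 ka = 364.2 m
throw = dip-slip × sin(dip) = 364.2 × sin(28.2°) = 172 m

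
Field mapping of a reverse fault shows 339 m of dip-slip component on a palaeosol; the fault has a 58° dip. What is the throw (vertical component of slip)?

287 m

throw = dip-slip × sin(dip) = 339 m × sin(58°) = 287 m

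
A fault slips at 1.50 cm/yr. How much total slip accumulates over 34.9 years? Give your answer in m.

0.523 m

slip = rate × time = 1.50 cm/yr × 34.9 years = 0.523 m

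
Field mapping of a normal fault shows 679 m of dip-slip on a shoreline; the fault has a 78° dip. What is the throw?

throw = dip-slip × sin(dip) = 679 m × sin(78°) = 664 m

664 m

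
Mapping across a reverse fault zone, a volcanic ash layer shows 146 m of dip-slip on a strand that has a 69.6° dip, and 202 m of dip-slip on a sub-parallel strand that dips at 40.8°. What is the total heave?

heave_A = 146 × cos(69.6°) = 50.89 m
heave_B = 202 × cos(40.8°) = 152.9 m
total = 50.89 + 152.9 = 204 m

204 m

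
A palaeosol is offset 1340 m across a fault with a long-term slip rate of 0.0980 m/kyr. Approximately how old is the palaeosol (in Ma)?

age = offset / rate = 1340 m / (0.0980 m/kyr) = 1.37e+07 yr = 13.7 Ma

13.7 Ma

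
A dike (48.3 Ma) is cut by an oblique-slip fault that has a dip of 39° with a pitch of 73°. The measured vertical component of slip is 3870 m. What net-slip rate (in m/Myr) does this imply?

133 m/Myr

dip-slip = throw / sin(dip) = 3870 / sin(39°) = 6149 m
net slip = dip-slip / sin(rake) = 6149 / sin(73°) = 6430 m
rate = 6430 m / 48.3 Ma = 0.000133 m/yr = 133 m/Myr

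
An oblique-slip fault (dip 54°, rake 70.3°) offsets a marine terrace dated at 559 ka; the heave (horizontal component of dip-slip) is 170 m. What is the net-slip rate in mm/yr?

dip-slip = heave / cos(dip) = 170 / cos(54°) = 289.2 m
net slip = dip-slip / sin(rake) = 289.2 / sin(70.3°) = 307.2 m
rate = 307.2 m / 559 ka = 0.000550 m/yr = 0.550 mm/yr

0.550 mm/yr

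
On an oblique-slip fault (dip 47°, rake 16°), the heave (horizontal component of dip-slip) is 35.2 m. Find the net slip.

187 m

dip-slip = heave / cos(dip) = 35.2 / cos(47°) = 51.61 m
net slip = dip-slip / sin(rake) = 51.61 / sin(16°) = 187 m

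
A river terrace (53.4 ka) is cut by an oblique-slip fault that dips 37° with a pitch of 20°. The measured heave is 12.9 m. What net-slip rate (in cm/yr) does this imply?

0.0884 cm/yr

dip-slip = heave / cos(dip) = 12.9 / cos(37°) = 16.15 m
net slip = dip-slip / sin(rake) = 16.15 / sin(20°) = 47.23 m
rate = 47.23 m / 53.4 ka = 0.000884 m/yr = 0.0884 cm/yr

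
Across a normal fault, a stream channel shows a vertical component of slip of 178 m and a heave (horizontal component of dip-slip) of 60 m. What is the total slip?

net slip = √(throw² + heave²) = √(178² + 60²) = 188 m

188 m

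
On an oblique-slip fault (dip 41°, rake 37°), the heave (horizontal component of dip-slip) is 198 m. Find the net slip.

dip-slip = heave / cos(dip) = 198 / cos(41°) = 262.4 m
net slip = dip-slip / sin(rake) = 262.4 / sin(37°) = 436 m

436 m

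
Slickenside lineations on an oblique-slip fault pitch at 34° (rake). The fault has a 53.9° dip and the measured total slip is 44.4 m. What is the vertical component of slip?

dip-slip = net slip × sin(rake) = 44.4 m × sin(34°) = 24.83 m
throw = dip-slip × sin(dip) = 24.83 × sin(53.9°) = 20.1 m

20.1 m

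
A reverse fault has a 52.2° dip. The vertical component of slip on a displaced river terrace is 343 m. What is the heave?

266 m

heave = throw / tan(dip) = 343 / tan(52.2°) = 266 m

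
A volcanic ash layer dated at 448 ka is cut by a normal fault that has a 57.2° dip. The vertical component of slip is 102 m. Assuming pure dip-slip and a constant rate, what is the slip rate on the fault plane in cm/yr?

0.0271 cm/yr

dip-slip = throw / sin(dip) = 102 m / sin(57.2°) = 121.3 m
rate = 121.3 m / 448 ka = 0.000271 m/yr = 0.0271 cm/yr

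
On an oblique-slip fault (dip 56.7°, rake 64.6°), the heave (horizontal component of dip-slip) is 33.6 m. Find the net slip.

67.7 m

dip-slip = heave / cos(dip) = 33.6 / cos(56.7°) = 61.20 m
net slip = dip-slip / sin(rake) = 61.20 / sin(64.6°) = 67.7 m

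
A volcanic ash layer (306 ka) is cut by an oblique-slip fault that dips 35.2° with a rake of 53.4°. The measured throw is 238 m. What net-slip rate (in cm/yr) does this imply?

0.168 cm/yr

dip-slip = throw / sin(dip) = 238 / sin(35.2°) = 412.9 m
net slip = dip-slip / sin(rake) = 412.9 / sin(53.4°) = 514.3 m
rate = 514.3 m / 306 ka = 0.00168 m/yr = 0.168 cm/yr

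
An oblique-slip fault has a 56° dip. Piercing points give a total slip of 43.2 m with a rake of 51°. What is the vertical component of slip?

dip-slip = net slip × sin(rake) = 43.2 m × sin(51°) = 33.57 m
throw = dip-slip × sin(dip) = 33.57 × sin(56°) = 27.8 m

27.8 m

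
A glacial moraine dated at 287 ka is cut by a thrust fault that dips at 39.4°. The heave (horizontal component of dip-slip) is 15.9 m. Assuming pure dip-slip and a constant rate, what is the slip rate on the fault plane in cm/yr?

0.00717 cm/yr

dip-slip = heave / cos(dip) = 15.9 m / cos(39.4°) = 20.58 m
rate = 20.58 m / 287 ka = 0.0000717 m/yr = 0.00717 cm/yr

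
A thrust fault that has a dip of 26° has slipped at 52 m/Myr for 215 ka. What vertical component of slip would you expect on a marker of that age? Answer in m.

dip-slip = rate × time = 52 m/Myr × 215 ka = 11.18 m
throw = dip-slip × sin(dip) = 11.18 × sin(26°) = 4.90 m

4.90 m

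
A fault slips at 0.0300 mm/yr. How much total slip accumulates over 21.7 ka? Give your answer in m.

slip = rate × time = 0.0300 mm/yr × 21.7 ka = 0.651 m

0.651 m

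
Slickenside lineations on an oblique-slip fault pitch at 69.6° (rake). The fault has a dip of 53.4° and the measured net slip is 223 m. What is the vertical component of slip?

dip-slip = net slip × sin(rake) = 223 m × sin(69.6°) = 209 m
throw = dip-slip × sin(dip) = 209 × sin(53.4°) = 168 m

168 m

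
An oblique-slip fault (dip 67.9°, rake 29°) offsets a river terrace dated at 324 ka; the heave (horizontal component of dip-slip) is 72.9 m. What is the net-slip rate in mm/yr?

1.23 mm/yr

dip-slip = heave / cos(dip) = 72.9 / cos(67.9°) = 193.8 m
net slip = dip-slip / sin(rake) = 193.8 / sin(29°) = 399.7 m
rate = 399.7 m / 324 ka = 0.00123 m/yr = 1.23 mm/yr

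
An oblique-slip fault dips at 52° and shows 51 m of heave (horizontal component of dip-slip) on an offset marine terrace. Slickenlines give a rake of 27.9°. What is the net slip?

177 m

dip-slip = heave / cos(dip) = 51 / cos(52°) = 82.84 m
net slip = dip-slip / sin(rake) = 82.84 / sin(27.9°) = 177 m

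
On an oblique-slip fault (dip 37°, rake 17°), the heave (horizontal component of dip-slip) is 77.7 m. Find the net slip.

333 m

dip-slip = heave / cos(dip) = 77.7 / cos(37°) = 97.29 m
net slip = dip-slip / sin(rake) = 97.29 / sin(17°) = 333 m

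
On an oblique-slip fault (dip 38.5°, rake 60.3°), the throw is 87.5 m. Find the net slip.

dip-slip = throw / sin(dip) = 87.5 / sin(38.5°) = 140.6 m
net slip = dip-slip / sin(rake) = 140.6 / sin(60.3°) = 162 m

162 m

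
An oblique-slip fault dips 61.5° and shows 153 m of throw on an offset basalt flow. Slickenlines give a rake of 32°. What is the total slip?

dip-slip = throw / sin(dip) = 153 / sin(61.5°) = 174.1 m
net slip = dip-slip / sin(rake) = 174.1 / sin(32°) = 329 m

329 m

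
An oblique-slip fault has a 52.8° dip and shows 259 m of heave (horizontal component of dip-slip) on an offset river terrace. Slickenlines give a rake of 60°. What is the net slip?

495 m

dip-slip = heave / cos(dip) = 259 / cos(52.8°) = 428.4 m
net slip = dip-slip / sin(rake) = 428.4 / sin(60°) = 495 m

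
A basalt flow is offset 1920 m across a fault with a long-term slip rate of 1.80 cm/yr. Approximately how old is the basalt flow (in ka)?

107 ka

age = offset / rate = 1920 m / (1.80 cm/yr) = 107000 yr = 107 ka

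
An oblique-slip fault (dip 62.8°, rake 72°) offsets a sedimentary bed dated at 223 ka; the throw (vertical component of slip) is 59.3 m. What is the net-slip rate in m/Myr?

dip-slip = throw / sin(dip) = 59.3 / sin(62.8°) = 66.67 m
net slip = dip-slip / sin(rake) = 66.67 / sin(72°) = 70.10 m
rate = 70.10 m / 223 ka = 0.000314 m/yr = 314 m/Myr

314 m/Myr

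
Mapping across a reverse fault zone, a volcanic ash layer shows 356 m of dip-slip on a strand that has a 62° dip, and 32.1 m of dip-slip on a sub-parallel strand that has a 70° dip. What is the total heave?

heave_A = 356 × cos(62°) = 167.1 m
heave_B = 32.1 × cos(70°) = 10.98 m
total = 167.1 + 10.98 = 178 m

178 m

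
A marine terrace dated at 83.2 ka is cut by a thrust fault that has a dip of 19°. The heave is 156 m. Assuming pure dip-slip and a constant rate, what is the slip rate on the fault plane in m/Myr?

dip-slip = heave / cos(dip) = 156 m / cos(19°) = 165 m
rate = 165 m / 83.2 ka = 0.00198 m/yr = 1980 m/Myr

1980 m/Myr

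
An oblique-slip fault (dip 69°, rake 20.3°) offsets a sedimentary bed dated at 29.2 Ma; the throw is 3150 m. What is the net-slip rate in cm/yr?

0.0333 cm/yr

dip-slip = throw / sin(dip) = 3150 / sin(69°) = 3374 m
net slip = dip-slip / sin(rake) = 3374 / sin(20.3°) = 9725 m
rate = 9725 m / 29.2 Ma = 0.000333 m/yr = 0.0333 cm/yr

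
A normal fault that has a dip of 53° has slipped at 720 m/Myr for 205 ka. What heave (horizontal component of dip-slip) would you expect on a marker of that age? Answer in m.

dip-slip = rate × time = 720 m/Myr × 205 ka = 147.6 m
heave = dip-slip × cos(dip) = 147.6 × cos(53°) = 88.8 m

88.8 m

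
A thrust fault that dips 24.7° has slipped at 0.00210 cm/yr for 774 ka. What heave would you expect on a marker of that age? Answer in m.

dip-slip = rate × time = 0.00210 cm/yr × 774 ka = 16.25 m
heave = dip-slip × cos(dip) = 16.25 × cos(24.7°) = 14.8 m

14.8 m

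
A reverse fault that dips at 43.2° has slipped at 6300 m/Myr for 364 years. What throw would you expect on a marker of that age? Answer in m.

1.57 m

dip-slip = rate × time = 6300 m/Myr × 364 years = 2.293 m
throw = dip-slip × sin(dip) = 2.293 × sin(43.2°) = 1.57 m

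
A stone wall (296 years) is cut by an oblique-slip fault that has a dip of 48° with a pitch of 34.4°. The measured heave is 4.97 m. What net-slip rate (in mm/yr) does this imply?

dip-slip = heave / cos(dip) = 4.97 / cos(48°) = 7.428 m
net slip = dip-slip / sin(rake) = 7.428 / sin(34.4°) = 13.15 m
rate = 13.15 m / 296 years = 0.0444 m/yr = 44.4 mm/yr

44.4 mm/yr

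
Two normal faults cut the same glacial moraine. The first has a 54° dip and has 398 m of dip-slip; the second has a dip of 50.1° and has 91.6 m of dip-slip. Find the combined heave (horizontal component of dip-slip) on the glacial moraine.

293 m

heave_A = 398 × cos(54°) = 233.9 m
heave_B = 91.6 × cos(50.1°) = 58.76 m
total = 233.9 + 58.76 = 293 m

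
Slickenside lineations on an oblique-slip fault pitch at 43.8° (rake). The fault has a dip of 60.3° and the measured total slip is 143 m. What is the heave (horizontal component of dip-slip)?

dip-slip = net slip × sin(rake) = 143 m × sin(43.8°) = 98.98 m
heave = dip-slip × cos(dip) = 98.98 × cos(60.3°) = 49 m

49 m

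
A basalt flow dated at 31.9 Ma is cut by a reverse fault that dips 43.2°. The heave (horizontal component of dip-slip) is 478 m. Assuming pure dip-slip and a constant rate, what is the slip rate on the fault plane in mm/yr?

0.0206 mm/yr

dip-slip = heave / cos(dip) = 478 m / cos(43.2°) = 655.7 m
rate = 655.7 m / 31.9 Ma = 0.0000206 m/yr = 0.0206 mm/yr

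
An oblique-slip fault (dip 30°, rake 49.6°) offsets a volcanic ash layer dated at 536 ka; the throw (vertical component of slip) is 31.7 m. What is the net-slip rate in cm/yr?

dip-slip = throw / sin(dip) = 31.7 / sin(30°) = 63.40 m
net slip = dip-slip / sin(rake) = 63.40 / sin(49.6°) = 83.25 m
rate = 83.25 m / 536 ka = 0.000155 m/yr = 0.0155 cm/yr

0.0155 cm/yr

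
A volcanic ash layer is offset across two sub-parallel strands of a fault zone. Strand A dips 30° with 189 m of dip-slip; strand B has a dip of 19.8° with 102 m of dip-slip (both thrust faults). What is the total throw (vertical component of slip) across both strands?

129 m

throw_A = 189 × sin(30°) = 94.50 m
throw_B = 102 × sin(19.8°) = 34.55 m
total = 94.50 + 34.55 = 129 m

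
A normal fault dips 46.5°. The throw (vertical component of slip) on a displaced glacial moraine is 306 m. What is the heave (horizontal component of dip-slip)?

heave = throw / tan(dip) = 306 / tan(46.5°) = 290 m

290 m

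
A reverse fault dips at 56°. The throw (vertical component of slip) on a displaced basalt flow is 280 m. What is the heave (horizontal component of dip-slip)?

189 m

heave = throw / tan(dip) = 280 / tan(56°) = 189 m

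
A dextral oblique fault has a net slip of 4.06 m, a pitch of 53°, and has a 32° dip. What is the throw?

dip-slip = net slip × sin(rake) = 4.06 m × sin(53°) = 3.242 m
throw = dip-slip × sin(dip) = 3.242 × sin(32°) = 1.72 m

1.72 m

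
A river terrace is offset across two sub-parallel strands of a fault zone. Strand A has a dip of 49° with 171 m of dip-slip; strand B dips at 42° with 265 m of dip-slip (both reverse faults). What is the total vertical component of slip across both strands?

306 m

throw_A = 171 × sin(49°) = 129.1 m
throw_B = 265 × sin(42°) = 177.3 m
total = 129.1 + 177.3 = 306 m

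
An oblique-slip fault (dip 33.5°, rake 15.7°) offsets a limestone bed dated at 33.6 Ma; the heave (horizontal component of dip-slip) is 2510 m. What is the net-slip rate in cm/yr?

dip-slip = heave / cos(dip) = 2510 / cos(33.5°) = 3010 m
net slip = dip-slip / sin(rake) = 3010 / sin(15.7°) = 11120 m
rate = 11120 m / 33.6 Ma = 0.000331 m/yr = 0.0331 cm/yr

0.0331 cm/yr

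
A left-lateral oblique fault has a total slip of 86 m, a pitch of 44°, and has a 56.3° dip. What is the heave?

33.1 m

dip-slip = net slip × sin(rake) = 86 m × sin(44°) = 59.74 m
heave = dip-slip × cos(dip) = 59.74 × cos(56.3°) = 33.1 m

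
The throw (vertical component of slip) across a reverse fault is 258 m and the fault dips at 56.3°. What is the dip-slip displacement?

dip-slip = throw / sin(dip) = 258 / sin(56.3°) = 310 m

310 m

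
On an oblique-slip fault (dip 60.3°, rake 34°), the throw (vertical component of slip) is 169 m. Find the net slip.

dip-slip = throw / sin(dip) = 169 / sin(60.3°) = 194.6 m
net slip = dip-slip / sin(rake) = 194.6 / sin(34°) = 348 m

348 m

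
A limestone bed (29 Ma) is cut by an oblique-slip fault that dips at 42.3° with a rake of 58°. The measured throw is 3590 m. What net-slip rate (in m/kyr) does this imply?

0.217 m/kyr

dip-slip = throw / sin(dip) = 3590 / sin(42.3°) = 5334 m
net slip = dip-slip / sin(rake) = 5334 / sin(58°) = 6290 m
rate = 6290 m / 29 Ma = 0.000217 m/yr = 0.217 m/kyr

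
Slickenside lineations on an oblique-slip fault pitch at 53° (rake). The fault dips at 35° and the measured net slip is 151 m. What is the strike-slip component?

strike-slip = net slip × cos(rake) = 151 m × cos(53°) = 90.9 m

90.9 m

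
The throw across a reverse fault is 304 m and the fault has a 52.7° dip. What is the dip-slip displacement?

dip-slip = throw / sin(dip) = 304 / sin(52.7°) = 382 m

382 m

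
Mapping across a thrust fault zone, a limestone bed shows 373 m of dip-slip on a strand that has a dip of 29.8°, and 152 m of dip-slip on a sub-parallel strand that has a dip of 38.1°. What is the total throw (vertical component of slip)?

279 m

throw_A = 373 × sin(29.8°) = 185.4 m
throw_B = 152 × sin(38.1°) = 93.79 m
total = 185.4 + 93.79 = 279 m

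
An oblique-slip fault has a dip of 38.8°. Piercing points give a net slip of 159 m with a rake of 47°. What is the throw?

dip-slip = net slip × sin(rake) = 159 m × sin(47°) = 116.3 m
throw = dip-slip × sin(dip) = 116.3 × sin(38.8°) = 72.9 m

72.9 m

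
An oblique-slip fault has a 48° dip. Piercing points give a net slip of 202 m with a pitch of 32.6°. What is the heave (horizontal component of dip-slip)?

dip-slip = net slip × sin(rake) = 202 m × sin(32.6°) = 108.8 m
heave = dip-slip × cos(dip) = 108.8 × cos(48°) = 72.8 m

72.8 m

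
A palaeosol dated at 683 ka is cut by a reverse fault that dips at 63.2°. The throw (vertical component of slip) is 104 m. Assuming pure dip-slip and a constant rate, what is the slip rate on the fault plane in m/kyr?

0.171 m/kyr

dip-slip = throw / sin(dip) = 104 m / sin(63.2°) = 116.5 m
rate = 116.5 m / 683 ka = 0.000171 m/yr = 0.171 m/kyr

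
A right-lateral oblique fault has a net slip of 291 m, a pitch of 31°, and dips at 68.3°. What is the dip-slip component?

150 m

dip-slip = net slip × sin(rake) = 291 m × sin(31°) = 150 m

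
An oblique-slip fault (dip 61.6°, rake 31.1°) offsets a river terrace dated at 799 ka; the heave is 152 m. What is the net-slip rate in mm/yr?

dip-slip = heave / cos(dip) = 152 / cos(61.6°) = 319.6 m
net slip = dip-slip / sin(rake) = 319.6 / sin(31.1°) = 618.7 m
rate = 618.7 m / 799 ka = 0.000774 m/yr = 0.774 mm/yr

0.774 mm/yr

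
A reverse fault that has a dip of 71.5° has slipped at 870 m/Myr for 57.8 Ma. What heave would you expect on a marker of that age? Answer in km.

16 km

dip-slip = rate × time = 870 m/Myr × 57.8 Ma = 50290 m
heave = dip-slip × cos(dip) = 50290 × cos(71.5°) = 16000 m = 16 km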